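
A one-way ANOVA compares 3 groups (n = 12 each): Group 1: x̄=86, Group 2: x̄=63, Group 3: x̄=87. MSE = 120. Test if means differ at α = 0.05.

Grand mean = 78.67. SS_between = 4424.0, MS_between = 2212.0. F = 18.433, F_crit ≈ 3.285. Reject H₀.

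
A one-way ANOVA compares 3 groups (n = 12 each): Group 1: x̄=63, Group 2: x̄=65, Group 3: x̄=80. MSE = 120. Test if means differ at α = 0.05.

Grand mean = 69.33. SS_between = 2072.0, MS_between = 1036.0. F = 8.633, F_crit ≈ 3.285. Reject H₀.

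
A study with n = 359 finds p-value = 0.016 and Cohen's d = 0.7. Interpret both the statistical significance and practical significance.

Statistically significant (p = 0.016 < 0.05). Cohen's d = 0.7 indicates a medium effect size. Both statistical and practical significance should be considered.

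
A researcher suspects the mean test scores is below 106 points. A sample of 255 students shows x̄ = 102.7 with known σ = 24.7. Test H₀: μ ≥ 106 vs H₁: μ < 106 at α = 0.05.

z = -2.133. Critical value: -1.645. Reject H₀.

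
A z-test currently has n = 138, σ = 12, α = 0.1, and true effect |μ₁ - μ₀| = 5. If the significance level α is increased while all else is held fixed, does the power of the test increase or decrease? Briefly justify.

Power increases: a larger α lowers the critical value, so more of the H₁ sampling distribution falls in the rejection region.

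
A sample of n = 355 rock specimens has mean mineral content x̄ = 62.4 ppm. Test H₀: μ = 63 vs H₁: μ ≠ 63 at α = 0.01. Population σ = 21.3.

z = (x̄ - μ₀)/(σ/√n) = (62.4 - 63)/(21.3/√355) = -0.531. Critical value: ±2.576. Since |-0.531| ≤ 2.576, Fail to reject H₀.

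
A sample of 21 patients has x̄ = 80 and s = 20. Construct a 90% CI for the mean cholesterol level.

CI = x̄ ± t*(s/√n) = 80 ± 1.725(20/√21) = (72.47, 87.53)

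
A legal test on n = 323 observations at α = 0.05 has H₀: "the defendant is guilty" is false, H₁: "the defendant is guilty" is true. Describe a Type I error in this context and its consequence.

Type I error: rejecting H₀ when it is true — concluding that the defendant is guilty when in fact it is not. Consequence: convicting an innocent person.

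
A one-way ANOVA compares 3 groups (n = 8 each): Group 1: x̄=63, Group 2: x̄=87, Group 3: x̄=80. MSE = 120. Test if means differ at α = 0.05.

Grand mean = 76.67. SS_between = 2437.33, MS_between = 1218.67. F = 10.156, F_crit ≈ 3.467. Reject H₀.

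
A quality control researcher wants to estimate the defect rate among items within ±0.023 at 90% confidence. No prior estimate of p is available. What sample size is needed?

Conservative approach: use p = 0.5 (maximizes p(1-p) = 0.25). n = z²(0.25)/E² = 1.645²×0.25/0.023² = 1278.8 → n = 1279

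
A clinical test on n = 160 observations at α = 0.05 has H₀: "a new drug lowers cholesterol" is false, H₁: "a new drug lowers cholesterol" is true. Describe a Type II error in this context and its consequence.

Type II error: failing to reject H₀ when it is false — concluding that a new drug lowers cholesterol is not supported when in fact it is. Consequence: shelving an effective drug — patients miss out on a treatment that would have helped.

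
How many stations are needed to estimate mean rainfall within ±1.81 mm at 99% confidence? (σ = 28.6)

n = (z*σ/E)² = (2.576×28.6/1.81)² = 1656.8 → n = 1657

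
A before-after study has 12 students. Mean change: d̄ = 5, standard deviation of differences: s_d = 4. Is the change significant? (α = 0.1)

t = d̄/(s_d/√n) = 5/(4/√12) = 4.33. df = 11, critical t = ±1.796. Reject H₀.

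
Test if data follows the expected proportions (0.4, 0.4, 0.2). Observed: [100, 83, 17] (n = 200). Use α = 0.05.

Expected: [80.0, 80.0, 40.0]. χ² = 18.337. df = 2, critical = 5.991. Reject H₀.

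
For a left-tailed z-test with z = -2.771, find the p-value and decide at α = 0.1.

p = P(Z < -2.771) = Φ(-2.771) ≈ 0.0028. Since p < 0.1, reject H₀ (significant) at α = 0.1.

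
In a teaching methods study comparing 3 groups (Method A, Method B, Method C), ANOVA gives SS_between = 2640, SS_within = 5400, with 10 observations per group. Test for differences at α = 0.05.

df_between = 2, df_within = 27. F = MS_between/MS_within = 1320.0/200.0 = 6.6. F_crit ≈ 3.354. Reject H₀. At least one mean differs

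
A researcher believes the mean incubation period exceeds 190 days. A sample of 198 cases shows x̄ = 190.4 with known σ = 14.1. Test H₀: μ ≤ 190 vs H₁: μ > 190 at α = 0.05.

z = 0.399. Critical value: 1.645. Fail to reject H₀.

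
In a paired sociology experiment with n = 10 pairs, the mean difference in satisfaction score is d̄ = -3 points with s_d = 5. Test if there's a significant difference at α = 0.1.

t = d̄/(s_d/√n) = -3/(5/√10) = -1.897. df = 9, critical t = ±1.833. Reject H₀.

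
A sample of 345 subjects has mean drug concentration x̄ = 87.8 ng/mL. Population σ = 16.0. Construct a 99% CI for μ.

CI = x̄ ± z*(σ/√n) = 87.8 ± 2.576(16.0/√345) = 87.8 ± 2.22 = (85.58, 90.02)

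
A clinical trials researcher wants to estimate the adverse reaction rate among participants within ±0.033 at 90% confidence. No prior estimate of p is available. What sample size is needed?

Conservative approach: use p = 0.5 (maximizes p(1-p) = 0.25). n = z²(0.25)/E² = 1.645²×0.25/0.033² = 621.2 → n = 622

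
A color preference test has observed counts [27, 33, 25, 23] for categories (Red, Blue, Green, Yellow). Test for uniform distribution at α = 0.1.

Expected = 27 each. χ² = Σ(O-E)²/E = 2.074. df = 3, critical value = 6.251. Fail to reject H₀.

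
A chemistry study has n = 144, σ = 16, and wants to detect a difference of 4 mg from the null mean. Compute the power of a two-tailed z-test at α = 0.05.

SE = σ/√n = 16/√144 = 1.333. Non-centrality λ = d/SE = 4/1.333 = 3.0. Power ≈ Φ(λ - z_{α/2}) = Φ(3.0 - 1.96) = Φ(1.04) = 0.851.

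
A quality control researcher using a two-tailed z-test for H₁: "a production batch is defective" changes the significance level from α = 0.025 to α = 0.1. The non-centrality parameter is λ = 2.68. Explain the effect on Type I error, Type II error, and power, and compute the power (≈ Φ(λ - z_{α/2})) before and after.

Increasing α from 0.025 to 0.1:
• Type I error rate increases (α is the Type I rate by definition).
• Critical value moves from z_{α/2} = 2.241 to 1.645, so power = Φ(λ - z_{α/2}) goes from Φ(2.68 - 2.241) = 0.67 to Φ(2.68 - 1.645) = 0.85.
• Type II error rate β = 1 - power therefore decreases (0.33 → 0.15).
Appropriate when false negatives are costly — here, shipping a defective batch — faulty products reach customers.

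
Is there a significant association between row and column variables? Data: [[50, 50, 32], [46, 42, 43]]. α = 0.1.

χ² = 2.472. df = 2, critical = 4.605. Fail to reject H₀. No evidence of dependence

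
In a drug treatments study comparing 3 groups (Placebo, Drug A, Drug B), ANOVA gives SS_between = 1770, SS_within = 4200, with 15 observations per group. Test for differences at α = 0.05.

df_between = 2, df_within = 42. F = MS_between/MS_within = 885.0/100.0 = 8.85. F_crit ≈ 3.22. Reject H₀. At least one mean differs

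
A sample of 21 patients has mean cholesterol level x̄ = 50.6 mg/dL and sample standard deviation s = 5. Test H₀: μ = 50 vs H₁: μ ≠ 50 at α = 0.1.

t = (x̄ - μ₀)/(s/√n) = (50.6 - 50)/(5/√21) = 0.55. df = 20, critical t = ±1.725. Fail to reject H₀.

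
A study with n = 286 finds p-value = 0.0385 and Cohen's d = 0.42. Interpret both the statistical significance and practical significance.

Statistically significant (p = 0.0385 < 0.05). Cohen's d = 0.42 indicates a small effect size. Both statistical and practical significance should be considered.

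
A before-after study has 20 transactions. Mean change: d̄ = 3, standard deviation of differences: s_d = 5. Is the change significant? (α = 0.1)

t = d̄/(s_d/√n) = 3/(5/√20) = 2.683. df = 19, critical t = ±1.729. Reject H₀.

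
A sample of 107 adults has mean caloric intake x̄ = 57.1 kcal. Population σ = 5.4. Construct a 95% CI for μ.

CI = x̄ ± z*(σ/√n) = 57.1 ± 1.96(5.4/√107) = 57.1 ± 1.02 = (56.08, 58.12)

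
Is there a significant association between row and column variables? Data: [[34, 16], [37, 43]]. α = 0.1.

χ² = 5.872. df = 1, critical = 2.706. Reject H₀. Variables are dependent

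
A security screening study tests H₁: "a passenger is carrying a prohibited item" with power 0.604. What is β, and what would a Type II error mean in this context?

β = 1 - power = 1 - 0.604 = 0.396. A Type II error is failing to reject H₀ when H₀ is false (false negative) — here, failing to conclude that a passenger is carrying a prohibited item when in fact it is true. Consequence: letting a prohibited item through — security breach.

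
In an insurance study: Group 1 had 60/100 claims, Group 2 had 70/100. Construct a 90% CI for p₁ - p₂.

p̂₁ = 0.6, p̂₂ = 0.7. Difference = -0.1. CI = (-0.21, 0.01)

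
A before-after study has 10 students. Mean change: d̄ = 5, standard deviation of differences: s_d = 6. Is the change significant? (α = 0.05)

t = d̄/(s_d/√n) = 5/(6/√10) = 2.635. df = 9, critical t = ±2.262. Reject H₀.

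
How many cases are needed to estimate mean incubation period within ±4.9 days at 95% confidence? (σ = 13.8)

n = (z*σ/E)² = (1.96×13.8/4.9)² = 30.5 → n = 31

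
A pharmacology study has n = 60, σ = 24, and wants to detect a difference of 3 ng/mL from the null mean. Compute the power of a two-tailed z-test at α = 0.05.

SE = σ/√n = 24/√60 = 3.098. Non-centrality λ = d/SE = 3/3.098 = 0.968. Power ≈ Φ(λ - z_{α/2}) = Φ(0.968 - 1.96) = Φ(-0.992) = 0.161.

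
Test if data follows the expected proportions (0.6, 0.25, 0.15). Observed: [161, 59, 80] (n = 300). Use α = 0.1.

Expected: [180.0, 75.0, 45.0]. χ² = 32.641. df = 2, critical = 4.605. Reject H₀.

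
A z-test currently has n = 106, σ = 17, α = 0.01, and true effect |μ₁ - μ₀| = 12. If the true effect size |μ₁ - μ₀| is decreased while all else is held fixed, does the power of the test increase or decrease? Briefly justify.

Power decreases: a smaller true effect decreases the non-centrality λ = |μ₁ - μ₀|/(σ/√n).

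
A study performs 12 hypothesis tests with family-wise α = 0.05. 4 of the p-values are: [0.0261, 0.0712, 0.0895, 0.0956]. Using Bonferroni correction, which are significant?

Bonferroni α = 0.05/12 = 0.00417. None of the given p-values are significant.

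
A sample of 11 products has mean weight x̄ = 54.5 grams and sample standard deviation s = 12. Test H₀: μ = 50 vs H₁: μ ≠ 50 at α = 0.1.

t = (x̄ - μ₀)/(s/√n) = (54.5 - 50)/(12/√11) = 1.244. df = 10, critical t = ±1.812. Fail to reject H₀.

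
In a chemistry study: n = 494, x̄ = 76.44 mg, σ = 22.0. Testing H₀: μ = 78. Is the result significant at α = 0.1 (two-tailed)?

z = (76.44 - 78)/(22.0/√494) = -1.576. Since |z| ≤ 1.645, not significant at α = 0.1.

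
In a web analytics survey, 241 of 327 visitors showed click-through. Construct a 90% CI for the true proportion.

p̂ = 0.737. CI = p̂ ± z*√(p̂(1-p̂)/n) = (0.697, 0.777)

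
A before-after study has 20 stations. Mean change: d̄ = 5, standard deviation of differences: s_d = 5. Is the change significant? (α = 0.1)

t = d̄/(s_d/√n) = 5/(5/√20) = 4.472. df = 19, critical t = ±1.729. Reject H₀.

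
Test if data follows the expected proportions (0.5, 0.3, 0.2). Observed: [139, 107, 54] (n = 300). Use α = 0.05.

Expected: [150.0, 90.0, 60.0]. χ² = 4.618. df = 2, critical = 5.991. Fail to reject H₀.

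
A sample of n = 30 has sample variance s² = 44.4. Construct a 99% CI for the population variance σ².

df = 29. χ²_{0.005} = 52.336, χ²_{0.995} = 13.121. CI for σ² = ((n-1)s²/χ²_{α/2}, (n-1)s²/χ²_{1-α/2}) = (29·44.4/52.336, 29·44.4/13.121) = (24.6, 98.13)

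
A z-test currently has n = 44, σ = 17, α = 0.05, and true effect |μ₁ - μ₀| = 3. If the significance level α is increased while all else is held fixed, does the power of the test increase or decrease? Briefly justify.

Power increases: a larger α lowers the critical value, so more of the H₁ sampling distribution falls in the rejection region.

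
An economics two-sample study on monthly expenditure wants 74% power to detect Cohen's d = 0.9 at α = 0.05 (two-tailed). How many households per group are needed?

z_{α/2} = 1.96, z_β = Φ⁻¹(0.74) = 0.643. For large effect (d = 0.9): n per group = 2(z_{α/2} + z_β)²/d² = 2(1.96 + 0.643)²/0.9² = 16.7 → 17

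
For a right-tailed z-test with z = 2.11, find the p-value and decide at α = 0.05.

p = P(Z > 2.11) = 1 - Φ(2.11) ≈ 0.0174. Since p < 0.05, reject H₀ (significant) at α = 0.05.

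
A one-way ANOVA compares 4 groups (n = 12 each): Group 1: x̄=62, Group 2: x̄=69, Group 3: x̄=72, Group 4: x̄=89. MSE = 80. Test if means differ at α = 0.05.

Grand mean = 73.0. SS_between = 4728.0, MS_between = 1576.0. F = 19.7, F_crit ≈ 2.816. Reject H₀.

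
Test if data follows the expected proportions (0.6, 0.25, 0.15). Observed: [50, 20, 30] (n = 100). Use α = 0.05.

Expected: [60.0, 25.0, 15.0]. χ² = 17.667. df = 2, critical = 5.991. Reject H₀.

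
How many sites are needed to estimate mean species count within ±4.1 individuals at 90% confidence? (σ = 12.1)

n = (z*σ/E)² = (1.645×12.1/4.1)² = 23.6 → n = 24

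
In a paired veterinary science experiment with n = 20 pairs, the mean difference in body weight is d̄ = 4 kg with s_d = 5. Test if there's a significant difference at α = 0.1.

t = d̄/(s_d/√n) = 4/(5/√20) = 3.578. df = 19, critical t = ±1.729. Reject H₀.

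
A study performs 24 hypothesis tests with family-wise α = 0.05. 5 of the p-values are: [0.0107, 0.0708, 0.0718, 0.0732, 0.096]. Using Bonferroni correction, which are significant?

Bonferroni α = 0.05/24 = 0.00208. None of the given p-values are significant.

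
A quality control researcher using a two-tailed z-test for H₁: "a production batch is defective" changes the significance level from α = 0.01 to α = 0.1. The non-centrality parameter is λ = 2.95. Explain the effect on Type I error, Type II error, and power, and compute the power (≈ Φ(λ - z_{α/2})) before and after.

Increasing α from 0.01 to 0.1:
• Type I error rate increases (α is the Type I rate by definition).
• Critical value moves from z_{α/2} = 2.576 to 1.645, so power = Φ(λ - z_{α/2}) goes from Φ(2.95 - 2.576) = 0.646 to Φ(2.95 - 1.645) = 0.904.
• Type II error rate β = 1 - power therefore decreases (0.354 → 0.096).
Appropriate when false negatives are costly — here, shipping a defective batch — faulty products reach customers.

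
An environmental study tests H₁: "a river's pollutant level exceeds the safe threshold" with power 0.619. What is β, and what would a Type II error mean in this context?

β = 1 - power = 1 - 0.619 = 0.381. A Type II error is failing to reject H₀ when H₀ is false (false negative) — here, failing to conclude that a river's pollutant level exceeds the safe threshold when in fact it is true. Consequence: allowing unsafe pollution to continue.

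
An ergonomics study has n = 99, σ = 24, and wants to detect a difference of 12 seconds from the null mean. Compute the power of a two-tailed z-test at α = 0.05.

SE = σ/√n = 24/√99 = 2.412. Non-centrality λ = d/SE = 12/2.412 = 4.975. Power ≈ Φ(λ - z_{α/2}) = Φ(4.975 - 1.96) = Φ(3.015) = 0.999.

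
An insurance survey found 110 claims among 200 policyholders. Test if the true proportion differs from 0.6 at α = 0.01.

p̂ = 0.55, p₀ = 0.6. z = (p̂ - p₀)/√(p₀(1-p₀)/n) = -1.443. Critical: ±2.576. Fail to reject H₀.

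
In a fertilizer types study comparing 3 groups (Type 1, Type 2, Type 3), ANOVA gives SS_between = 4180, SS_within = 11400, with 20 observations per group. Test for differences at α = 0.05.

df_between = 2, df_within = 57. F = MS_between/MS_within = 2090.0/200.0 = 10.45. F_crit ≈ 3.159. Reject H₀. At least one mean differs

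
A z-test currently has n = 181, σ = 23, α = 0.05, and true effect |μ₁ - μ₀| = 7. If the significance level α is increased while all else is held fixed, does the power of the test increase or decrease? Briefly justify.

Power increases: a larger α lowers the critical value, so more of the H₁ sampling distribution falls in the rejection region.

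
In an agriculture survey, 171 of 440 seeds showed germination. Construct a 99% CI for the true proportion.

p̂ = 0.389. CI = p̂ ± z*√(p̂(1-p̂)/n) = (0.329, 0.448)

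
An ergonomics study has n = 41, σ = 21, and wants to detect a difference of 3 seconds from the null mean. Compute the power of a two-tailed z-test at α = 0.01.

SE = σ/√n = 21/√41 = 3.28. Non-centrality λ = d/SE = 3/3.28 = 0.915. Power ≈ Φ(λ - z_{α/2}) = Φ(0.915 - 2.576) = Φ(-1.661) = 0.048.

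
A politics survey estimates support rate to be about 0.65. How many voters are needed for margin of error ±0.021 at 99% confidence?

n = z²p(1-p)/E² = 2.576²×0.65×0.35/0.021² = 3423.2 → n = 3424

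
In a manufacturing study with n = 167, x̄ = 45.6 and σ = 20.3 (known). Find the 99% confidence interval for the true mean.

CI = x̄ ± z*(σ/√n) = 45.6 ± 2.576(20.3/√167) = 45.6 ± 4.05 = (41.55, 49.65)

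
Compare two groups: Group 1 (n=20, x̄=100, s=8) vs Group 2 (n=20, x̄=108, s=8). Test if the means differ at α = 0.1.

Pooled sp = 8.0. t = -3.162, df = 38. Critical t = ±1.686. Reject H₀.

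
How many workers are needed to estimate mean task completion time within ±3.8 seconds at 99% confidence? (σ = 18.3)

n = (z*σ/E)² = (2.576×18.3/3.8)² = 153.9 → n = 154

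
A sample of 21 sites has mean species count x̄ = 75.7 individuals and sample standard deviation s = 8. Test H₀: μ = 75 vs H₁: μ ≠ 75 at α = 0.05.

t = (x̄ - μ₀)/(s/√n) = (75.7 - 75)/(8/√21) = 0.401. df = 20, critical t = ±2.086. Fail to reject H₀.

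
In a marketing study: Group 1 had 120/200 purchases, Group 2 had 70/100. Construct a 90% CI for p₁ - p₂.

p̂₁ = 0.6, p̂₂ = 0.7. Difference = -0.1. CI = (-0.194, -0.006)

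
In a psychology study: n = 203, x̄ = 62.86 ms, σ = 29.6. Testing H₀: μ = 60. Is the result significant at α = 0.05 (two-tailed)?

z = (62.86 - 60)/(29.6/√203) = 1.377. Since |z| ≤ 1.96, not significant at α = 0.05.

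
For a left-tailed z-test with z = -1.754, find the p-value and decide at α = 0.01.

p = P(Z < -1.754) = Φ(-1.754) ≈ 0.0397. Since p ≥ 0.01, fail to reject H₀ (not significant) at α = 0.01.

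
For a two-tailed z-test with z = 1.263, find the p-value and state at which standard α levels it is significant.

p = 2·P(Z > |1.263|) = 2·(1 - Φ(1.263)) ≈ 0.2066. Not significant at any standard level.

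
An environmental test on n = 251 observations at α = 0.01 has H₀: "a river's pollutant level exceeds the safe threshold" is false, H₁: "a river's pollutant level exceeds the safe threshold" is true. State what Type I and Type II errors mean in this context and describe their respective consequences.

Type I (false positive): concluding that a river's pollutant level exceeds the safe threshold when it is not — shutting down a compliant factory unnecessarily. Type II (false negative): failing to conclude that a river's pollutant level exceeds the safe threshold when it is — allowing unsafe pollution to continue. Which is costlier depends on domain priorities and is a judgement call rather than a statistical fact.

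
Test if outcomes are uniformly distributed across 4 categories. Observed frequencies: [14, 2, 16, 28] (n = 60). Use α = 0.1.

Expected = 15 each. χ² = Σ(O-E)²/E = 22.667. df = 3, critical value = 6.251. Reject H₀.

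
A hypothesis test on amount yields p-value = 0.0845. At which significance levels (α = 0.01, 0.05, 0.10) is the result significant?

p = 0.0845. Significant at: α = 0.1.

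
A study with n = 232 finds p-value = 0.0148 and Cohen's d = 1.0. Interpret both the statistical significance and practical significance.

Statistically significant (p = 0.0148 < 0.05). Cohen's d = 1.0 indicates a large effect size. Both statistical and practical significance should be considered.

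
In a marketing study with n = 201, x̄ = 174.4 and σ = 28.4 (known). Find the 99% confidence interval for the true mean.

CI = x̄ ± z*(σ/√n) = 174.4 ± 2.576(28.4/√201) = 174.4 ± 5.16 = (169.24, 179.56)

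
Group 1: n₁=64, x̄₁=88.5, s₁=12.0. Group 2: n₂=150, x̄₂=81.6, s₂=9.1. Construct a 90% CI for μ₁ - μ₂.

Difference = 6.9. SE = √(12.0²/64 + 9.1²/150) = 1.674. CI = (4.15, 9.65)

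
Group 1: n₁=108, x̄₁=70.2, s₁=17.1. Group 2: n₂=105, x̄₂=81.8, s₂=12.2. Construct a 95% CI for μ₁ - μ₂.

Difference = -11.6. SE = √(17.1²/108 + 12.2²/105) = 2.031. CI = (-15.58, -7.62)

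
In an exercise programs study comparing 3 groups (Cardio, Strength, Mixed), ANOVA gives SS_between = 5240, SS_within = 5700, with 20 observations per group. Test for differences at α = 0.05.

df_between = 2, df_within = 57. F = MS_between/MS_within = 2620.0/100.0 = 26.2. F_crit ≈ 3.159. Reject H₀. At least one mean differs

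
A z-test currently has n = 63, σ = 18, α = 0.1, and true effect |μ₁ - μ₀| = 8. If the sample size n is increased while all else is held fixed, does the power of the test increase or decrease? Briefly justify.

Power increases: a larger n shrinks the standard error σ/√n, moving the sampling distribution under H₁ further from the critical value.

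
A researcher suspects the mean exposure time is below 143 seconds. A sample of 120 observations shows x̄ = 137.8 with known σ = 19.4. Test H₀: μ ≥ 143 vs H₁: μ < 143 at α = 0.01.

z = -2.936. Critical value: -2.33. Reject H₀.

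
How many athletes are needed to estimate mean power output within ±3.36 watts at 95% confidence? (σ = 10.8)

n = (z*σ/E)² = (1.96×10.8/3.36)² = 39.7 → n = 40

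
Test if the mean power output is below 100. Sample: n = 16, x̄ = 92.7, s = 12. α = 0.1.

t = (92.7 - 100)/(12/√16) = -2.433, df = 15. Critical t = -1.341. Reject H₀.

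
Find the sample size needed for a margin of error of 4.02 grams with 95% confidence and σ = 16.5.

n = (z*σ/E)² = (1.96×16.5/4.02)² = 64.7 → n = 65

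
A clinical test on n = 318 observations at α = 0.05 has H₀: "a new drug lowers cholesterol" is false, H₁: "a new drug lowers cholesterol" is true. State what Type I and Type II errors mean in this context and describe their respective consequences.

Type I (false positive): concluding that a new drug lowers cholesterol when it is not — approving an ineffective drug — patients take a useless medication and may skip effective alternatives. Type II (false negative): failing to conclude that a new drug lowers cholesterol when it is — shelving an effective drug — patients miss out on a treatment that would have helped. Which is costlier depends on domain priorities and is a judgement call rather than a statistical fact.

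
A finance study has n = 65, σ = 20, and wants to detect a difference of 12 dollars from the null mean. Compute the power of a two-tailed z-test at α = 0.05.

SE = σ/√n = 20/√65 = 2.481. Non-centrality λ = d/SE = 12/2.481 = 4.837. Power ≈ Φ(λ - z_{α/2}) = Φ(4.837 - 1.96) = Φ(2.877) = 0.998.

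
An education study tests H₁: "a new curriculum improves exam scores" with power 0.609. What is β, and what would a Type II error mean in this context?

β = 1 - power = 1 - 0.609 = 0.391. A Type II error is failing to reject H₀ when H₀ is false (false negative) — here, failing to conclude that a new curriculum improves exam scores when in fact it is true. Consequence: keeping the old curriculum when the new one would have helped students.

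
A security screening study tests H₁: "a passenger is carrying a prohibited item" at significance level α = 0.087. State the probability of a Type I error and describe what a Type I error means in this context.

P(Type I error) = α = 0.087. A Type I error is rejecting H₀ when H₀ is actually true (false positive) — here, concluding that a passenger is carrying a prohibited item when in fact this is not the case. Consequence: detaining an innocent passenger — delay and inconvenience.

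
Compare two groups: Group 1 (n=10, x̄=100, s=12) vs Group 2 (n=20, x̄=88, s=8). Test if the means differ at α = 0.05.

Pooled sp = 9.47. t = 3.271, df = 28. Critical t = ±2.048. Reject H₀.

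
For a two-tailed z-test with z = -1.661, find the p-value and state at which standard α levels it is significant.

p = 2·P(Z > |-1.661|) = 2·(1 - Φ(1.661)) ≈ 0.0967. Significant at α = 0.1.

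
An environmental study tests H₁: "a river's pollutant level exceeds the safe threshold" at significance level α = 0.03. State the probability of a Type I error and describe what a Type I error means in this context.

P(Type I error) = α = 0.03. A Type I error is rejecting H₀ when H₀ is actually true (false positive) — here, concluding that a river's pollutant level exceeds the safe threshold when in fact this is not the case. Consequence: shutting down a compliant factory unnecessarily.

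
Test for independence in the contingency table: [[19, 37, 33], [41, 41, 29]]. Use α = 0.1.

χ² = 6.185. df = 2, critical = 4.605. Reject H₀. Variables are dependent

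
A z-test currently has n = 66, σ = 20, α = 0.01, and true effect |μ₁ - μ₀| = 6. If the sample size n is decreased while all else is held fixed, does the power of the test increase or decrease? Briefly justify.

Power decreases: a smaller n inflates the standard error σ/√n, pulling the sampling distribution under H₁ back toward the critical value.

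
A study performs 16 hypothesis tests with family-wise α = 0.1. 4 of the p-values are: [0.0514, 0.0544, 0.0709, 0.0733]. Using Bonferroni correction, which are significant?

Bonferroni α = 0.1/16 = 0.00625. None of the given p-values are significant.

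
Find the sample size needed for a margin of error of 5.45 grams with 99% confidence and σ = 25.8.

n = (z*σ/E)² = (2.576×25.8/5.45)² = 148.7 → n = 149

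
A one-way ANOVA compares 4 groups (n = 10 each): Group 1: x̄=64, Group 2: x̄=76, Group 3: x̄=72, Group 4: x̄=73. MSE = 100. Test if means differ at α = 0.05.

Grand mean = 71.25. SS_between = 787.5, MS_between = 262.5. F = 2.625, F_crit ≈ 2.866. Fail to reject H₀.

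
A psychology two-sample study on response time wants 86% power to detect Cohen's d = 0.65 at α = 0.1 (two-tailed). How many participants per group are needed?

z_{α/2} = 1.645, z_β = Φ⁻¹(0.86) = 1.08. For medium effect (d = 0.65): n per group = 2(z_{α/2} + z_β)²/d² = 2(1.645 + 1.08)²/0.65² = 35.2 → 36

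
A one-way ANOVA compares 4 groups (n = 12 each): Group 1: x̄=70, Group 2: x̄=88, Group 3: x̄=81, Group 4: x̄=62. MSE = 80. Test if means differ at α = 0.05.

Grand mean = 75.25. SS_between = 4785.0, MS_between = 1595.0. F = 19.938, F_crit ≈ 2.816. Reject H₀.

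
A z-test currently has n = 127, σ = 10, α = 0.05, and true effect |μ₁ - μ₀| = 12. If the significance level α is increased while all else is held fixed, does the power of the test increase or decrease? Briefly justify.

Power increases: a larger α lowers the critical value, so more of the H₁ sampling distribution falls in the rejection region.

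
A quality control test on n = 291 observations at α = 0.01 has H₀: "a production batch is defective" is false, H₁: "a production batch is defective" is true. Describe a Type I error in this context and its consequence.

Type I error: rejecting H₀ when it is true — concluding that a production batch is defective when in fact it is not. Consequence: scrapping a good batch — wasted material and cost for no reason.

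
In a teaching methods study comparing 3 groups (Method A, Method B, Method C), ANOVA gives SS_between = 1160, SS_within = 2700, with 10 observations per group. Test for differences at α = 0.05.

df_between = 2, df_within = 27. F = MS_between/MS_within = 580.0/100.0 = 5.8. F_crit ≈ 3.354. Reject H₀. At least one mean differs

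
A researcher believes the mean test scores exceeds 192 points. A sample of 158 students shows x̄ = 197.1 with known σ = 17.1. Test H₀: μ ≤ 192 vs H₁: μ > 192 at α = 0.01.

z = 3.749. Critical value: 2.33. Reject H₀.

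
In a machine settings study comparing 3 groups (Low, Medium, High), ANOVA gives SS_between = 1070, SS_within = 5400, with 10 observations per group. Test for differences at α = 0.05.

df_between = 2, df_within = 27. F = MS_between/MS_within = 535.0/200.0 = 2.675. F_crit ≈ 3.354. Fail to reject H₀.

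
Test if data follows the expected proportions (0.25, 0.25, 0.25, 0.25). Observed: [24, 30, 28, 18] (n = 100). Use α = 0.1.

Expected: [25.0, 25.0, 25.0, 25.0]. χ² = 3.36. df = 3, critical = 6.251. Fail to reject H₀.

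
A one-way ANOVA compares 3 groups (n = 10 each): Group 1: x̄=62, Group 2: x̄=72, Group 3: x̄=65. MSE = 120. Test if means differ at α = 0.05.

Grand mean = 66.33. SS_between = 526.67, MS_between = 263.33. F = 2.194, F_crit ≈ 3.354. Fail to reject H₀.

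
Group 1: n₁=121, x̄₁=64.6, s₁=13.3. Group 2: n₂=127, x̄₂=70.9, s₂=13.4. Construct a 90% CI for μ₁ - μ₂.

Difference = -6.3. SE = √(13.3²/121 + 13.4²/127) = 1.696. CI = (-9.09, -3.51)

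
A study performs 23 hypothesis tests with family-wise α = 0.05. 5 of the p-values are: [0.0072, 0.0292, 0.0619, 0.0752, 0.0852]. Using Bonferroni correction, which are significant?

Bonferroni α = 0.05/23 = 0.00217. None of the given p-values are significant.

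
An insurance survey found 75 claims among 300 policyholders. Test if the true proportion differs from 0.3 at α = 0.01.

p̂ = 0.25, p₀ = 0.3. z = (p̂ - p₀)/√(p₀(1-p₀)/n) = -1.89. Critical: ±2.576. Fail to reject H₀.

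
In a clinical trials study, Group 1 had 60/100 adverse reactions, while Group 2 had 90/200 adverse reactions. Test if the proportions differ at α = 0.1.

p̂₁ = 0.6, p̂₂ = 0.45, pooled p̂ = 0.5. z = 2.449. Critical: ±1.645. Reject H₀.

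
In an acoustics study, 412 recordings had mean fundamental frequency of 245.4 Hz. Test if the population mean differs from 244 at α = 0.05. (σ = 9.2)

z = (x̄ - μ₀)/(σ/√n) = (245.4 - 244)/(9.2/√412) = 3.089. Critical value: ±1.96. Since |3.089| > 1.96, Reject H₀.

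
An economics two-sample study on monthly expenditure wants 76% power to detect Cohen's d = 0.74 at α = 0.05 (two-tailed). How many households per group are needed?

z_{α/2} = 1.96, z_β = Φ⁻¹(0.76) = 0.706. For medium effect (d = 0.74): n per group = 2(z_{α/2} + z_β)²/d² = 2(1.96 + 0.706)²/0.74² = 26.0 → 26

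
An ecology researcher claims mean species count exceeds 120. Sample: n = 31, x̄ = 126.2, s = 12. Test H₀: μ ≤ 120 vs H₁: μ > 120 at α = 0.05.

t = (126.2 - 120)/(12/√31) = 2.877, df = 30. Critical t = 1.697. Reject H₀.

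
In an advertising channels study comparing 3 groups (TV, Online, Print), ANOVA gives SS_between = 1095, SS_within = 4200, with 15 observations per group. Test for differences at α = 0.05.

df_between = 2, df_within = 42. F = MS_between/MS_within = 547.5/100.0 = 5.475. F_crit ≈ 3.22. Reject H₀. At least one mean differs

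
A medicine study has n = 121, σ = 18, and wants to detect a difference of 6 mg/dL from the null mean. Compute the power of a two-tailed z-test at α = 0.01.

SE = σ/√n = 18/√121 = 1.636. Non-centrality λ = d/SE = 6/1.636 = 3.667. Power ≈ Φ(λ - z_{α/2}) = Φ(3.667 - 2.576) = Φ(1.091) = 0.862.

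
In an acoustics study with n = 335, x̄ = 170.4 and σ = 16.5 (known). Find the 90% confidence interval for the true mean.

CI = x̄ ± z*(σ/√n) = 170.4 ± 1.645(16.5/√335) = 170.4 ± 1.48 = (168.92, 171.88)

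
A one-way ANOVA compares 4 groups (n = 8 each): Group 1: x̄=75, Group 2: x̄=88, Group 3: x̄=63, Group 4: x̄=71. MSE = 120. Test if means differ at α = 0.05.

Grand mean = 74.25. SS_between = 2614.0, MS_between = 871.33. F = 7.261, F_crit ≈ 2.947. Reject H₀.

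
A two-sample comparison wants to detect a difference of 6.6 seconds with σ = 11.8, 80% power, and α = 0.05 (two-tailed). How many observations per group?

n per group = 2(z_α/2 + z_β)²σ²/d² = 2×(1.96 + 0.84)²×11.8²/6.6² = 50.1 → n = 51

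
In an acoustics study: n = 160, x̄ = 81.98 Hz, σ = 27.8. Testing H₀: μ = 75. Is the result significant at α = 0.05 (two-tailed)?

z = (81.98 - 75)/(27.8/√160) = 3.176. Since |z| > 1.96, significant at α = 0.05.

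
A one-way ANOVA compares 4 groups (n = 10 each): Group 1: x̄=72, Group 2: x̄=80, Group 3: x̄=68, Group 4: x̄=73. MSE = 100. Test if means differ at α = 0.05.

Grand mean = 73.25. SS_between = 747.5, MS_between = 249.17. F = 2.492, F_crit ≈ 2.866. Fail to reject H₀.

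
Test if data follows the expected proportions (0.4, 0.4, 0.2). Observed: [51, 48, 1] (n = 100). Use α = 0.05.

Expected: [40.0, 40.0, 20.0]. χ² = 22.675. df = 2, critical = 5.991. Reject H₀.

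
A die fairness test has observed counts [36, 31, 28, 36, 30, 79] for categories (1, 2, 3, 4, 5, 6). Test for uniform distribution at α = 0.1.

Expected = 40 each. χ² = Σ(O-E)²/E = 46.95. df = 5, critical value = 9.236. Reject H₀.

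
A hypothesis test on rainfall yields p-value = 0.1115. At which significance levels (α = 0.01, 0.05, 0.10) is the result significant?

p = 0.1115. Not significant at any of the given levels.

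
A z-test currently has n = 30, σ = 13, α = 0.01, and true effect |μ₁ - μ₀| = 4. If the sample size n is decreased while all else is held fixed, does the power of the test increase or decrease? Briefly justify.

Power decreases: a smaller n inflates the standard error σ/√n, pulling the sampling distribution under H₁ back toward the critical value.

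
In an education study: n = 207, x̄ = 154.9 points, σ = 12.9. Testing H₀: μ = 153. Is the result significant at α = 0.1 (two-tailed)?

z = (154.9 - 153)/(12.9/√207) = 2.119. Since |z| > 1.645, significant at α = 0.1.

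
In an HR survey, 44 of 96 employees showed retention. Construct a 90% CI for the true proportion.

p̂ = 0.458. CI = p̂ ± z*√(p̂(1-p̂)/n) = (0.375, 0.542)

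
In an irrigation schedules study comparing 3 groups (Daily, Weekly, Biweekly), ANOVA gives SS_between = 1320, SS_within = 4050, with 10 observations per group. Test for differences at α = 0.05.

df_between = 2, df_within = 27. F = MS_between/MS_within = 660.0/150.0 = 4.4. F_crit ≈ 3.354. Reject H₀. At least one mean differs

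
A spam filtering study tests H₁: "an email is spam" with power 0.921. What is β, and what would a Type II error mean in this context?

β = 1 - power = 1 - 0.921 = 0.079. A Type II error is failing to reject H₀ when H₀ is false (false negative) — here, failing to conclude that an email is spam when in fact it is true. Consequence: a spam email lands in the inbox.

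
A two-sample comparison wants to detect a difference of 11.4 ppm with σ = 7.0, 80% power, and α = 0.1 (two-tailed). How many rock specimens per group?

n per group = 2(z_α/2 + z_β)²σ²/d² = 2×(1.645 + 0.84)²×7.0²/11.4² = 4.7 → n = 5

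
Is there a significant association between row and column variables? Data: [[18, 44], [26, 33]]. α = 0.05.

χ² = 2.953. df = 1, critical = 3.841. Fail to reject H₀. No evidence of dependence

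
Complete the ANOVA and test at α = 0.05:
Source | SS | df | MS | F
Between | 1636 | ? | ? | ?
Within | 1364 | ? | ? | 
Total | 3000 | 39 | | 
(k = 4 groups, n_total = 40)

df_between = 3, df_within = 36. MS_between = 545.33, MS_within = 37.89. F = 14.393, F_crit ≈ 2.866. Reject H₀.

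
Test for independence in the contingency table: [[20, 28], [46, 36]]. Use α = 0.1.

χ² = 2.523. df = 1, critical = 2.706. Fail to reject H₀. No evidence of dependence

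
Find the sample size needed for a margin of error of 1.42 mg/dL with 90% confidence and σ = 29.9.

n = (z*σ/E)² = (1.645×29.9/1.42)² = 1199.8 → n = 1200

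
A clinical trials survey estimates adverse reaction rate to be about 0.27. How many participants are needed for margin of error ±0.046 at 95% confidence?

n = z²p(1-p)/E² = 1.96²×0.27×0.73/0.046² = 357.8 → n = 358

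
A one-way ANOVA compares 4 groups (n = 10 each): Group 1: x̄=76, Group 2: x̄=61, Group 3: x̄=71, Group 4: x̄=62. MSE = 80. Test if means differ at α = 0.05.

Grand mean = 67.5. SS_between = 1570.0, MS_between = 523.33. F = 6.542, F_crit ≈ 2.866. Reject H₀.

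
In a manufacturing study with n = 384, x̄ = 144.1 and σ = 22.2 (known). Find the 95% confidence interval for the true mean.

CI = x̄ ± z*(σ/√n) = 144.1 ± 1.96(22.2/√384) = 144.1 ± 2.22 = (141.88, 146.32)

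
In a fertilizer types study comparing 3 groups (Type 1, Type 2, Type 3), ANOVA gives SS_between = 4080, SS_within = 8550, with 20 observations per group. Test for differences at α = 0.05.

df_between = 2, df_within = 57. F = MS_between/MS_within = 2040.0/150.0 = 13.6. F_crit ≈ 3.159. Reject H₀. At least one mean differs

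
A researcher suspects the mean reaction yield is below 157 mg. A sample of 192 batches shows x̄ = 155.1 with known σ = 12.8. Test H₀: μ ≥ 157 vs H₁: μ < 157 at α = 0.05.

z = -2.057. Critical value: -1.645. Reject H₀.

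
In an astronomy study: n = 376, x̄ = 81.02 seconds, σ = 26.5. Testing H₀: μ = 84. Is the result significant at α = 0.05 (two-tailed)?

z = (81.02 - 84)/(26.5/√376) = -2.181. Since |z| > 1.96, significant at α = 0.05.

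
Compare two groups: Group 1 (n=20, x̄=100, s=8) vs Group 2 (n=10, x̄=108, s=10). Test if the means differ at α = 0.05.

Pooled sp = 8.69. t = -2.376, df = 28. Critical t = ±2.048. Reject H₀.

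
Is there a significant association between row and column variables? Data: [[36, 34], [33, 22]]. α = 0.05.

χ² = 0.915. df = 1, critical = 3.841. Fail to reject H₀. No evidence of dependence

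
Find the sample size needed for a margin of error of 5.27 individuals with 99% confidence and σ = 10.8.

n = (z*σ/E)² = (2.576×10.8/5.27)² = 27.9 → n = 28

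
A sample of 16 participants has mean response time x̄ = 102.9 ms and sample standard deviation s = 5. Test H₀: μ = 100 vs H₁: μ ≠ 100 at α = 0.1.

t = (x̄ - μ₀)/(s/√n) = (102.9 - 100)/(5/√16) = 2.32. df = 15, critical t = ±1.753. Reject H₀.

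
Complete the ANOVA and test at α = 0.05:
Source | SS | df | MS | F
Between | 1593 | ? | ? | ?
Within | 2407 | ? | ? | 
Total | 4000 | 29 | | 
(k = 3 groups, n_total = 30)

df_between = 2, df_within = 27. MS_between = 796.5, MS_within = 89.15. F = 8.935, F_crit ≈ 3.354. Reject H₀.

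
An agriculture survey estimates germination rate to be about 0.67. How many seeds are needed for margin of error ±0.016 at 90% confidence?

n = z²p(1-p)/E² = 1.645²×0.67×0.33/0.016² = 2337.1 → n = 2338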